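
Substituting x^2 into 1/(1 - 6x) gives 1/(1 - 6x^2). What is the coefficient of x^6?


The coefficient of x^(2m) in 1/(1 - 6x^2) is 6^m.
With n = 6 = 2*3, the coefficient is 6^3 = 216.

216


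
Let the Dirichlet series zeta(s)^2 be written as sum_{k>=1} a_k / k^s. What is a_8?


The Dirichlet convolution of the constant function 1 with itself gives (1 * 1)(k) = sum_{d | k} 1 = d(k), the number of positive divisors of k.
Since zeta(s) = sum_{k>=1} 1/k^s, we have zeta(s)^2 = sum_{k>=1} d(k)/k^s, so a_k = d(k).
For k = 8: the divisors are 1, 2, 4, 8.
Count = 4.

4


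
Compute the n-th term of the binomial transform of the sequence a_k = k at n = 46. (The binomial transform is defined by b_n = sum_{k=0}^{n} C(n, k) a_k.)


With a_k = k, b_n = sum_{k=0}^{n} C(n, k) k. Using k * C(n, k) = n * C(n-1, k-1) gives b_n = n * sum_{k>=1} C(n-1, k-1) = n * 2^(n-1).
For n = 46: 46 * 2^45 = 46 * 35184372088832 = 1618481116086272.

1618481116086272


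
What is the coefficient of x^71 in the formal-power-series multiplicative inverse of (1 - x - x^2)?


Let the inverse be f(x) = sum_{k>=0} a_k x^k. From f(x) * (1 - x - x^2) = 1 and matching coefficients:
 x^0: a_0 = 1.
 x^1: a_1 - a_0 = 0, so a_1 = 1.
 x^k (k >= 2): a_k - a_{k-1} - a_{k-2} = 0, i.e. a_k = a_{k-1} + a_{k-2}.
This is the Fibonacci-type recurrence shifted so that a_0 = a_1 = 1.
Iterating: a_0=1, a_1=1, a_2=2, a_3=3, a_4=5, a_5=8, a_6=13, a_7=21, a_8=34, a_9=55, ...
a_71 = 498454011879264.

498454011879264


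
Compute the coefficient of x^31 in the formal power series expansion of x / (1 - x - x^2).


Let f(x) = sum_{k>=0} a_k x^k. Multiplying f(x) * (1 - x - x^2) = x and matching coefficients gives a_0 = 0, a_1 = 1, and a_k = a_{k-1} + a_{k-2} for k >= 2. These are the Fibonacci numbers F_k.
Iterating from F_0 = 0, F_1 = 1:
F_0=0, F_1=1, F_2=1, F_3=2, F_4=3, F_5=5, F_6=8, F_7=13, F_8=21, F_9=34, ...
F_31 = 1346269.

1346269


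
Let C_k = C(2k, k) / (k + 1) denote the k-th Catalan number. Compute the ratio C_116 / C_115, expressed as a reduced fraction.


Using C_k = (2k)! / (k! (k+1)!), the ratio C_{k+1}/C_k simplifies to
C_{k+1}/C_k = [(2k+2)! / ((k+1)! (k+2)!)] * [k! (k+1)! / (2k)!]
 = (2k+2)(2k+1) / ((k+1)(k+2)) = 2(2k+1) / (k+2).
For k = 115: 2(2*115 + 1) / (115 + 2) = 462/117 = 154/39.

154/39


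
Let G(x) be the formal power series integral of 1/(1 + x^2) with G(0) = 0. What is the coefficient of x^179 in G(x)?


1/(1 + x^2) = sum_{j>=0} (-1)^j x^(2j). Integrating termwise with G(0) = 0:
G(x) = sum_{j>=0} (-1)^j x^(2j+1) / (2j+1) = arctan(x).
Only odd powers are nonzero. For x^179 write 179 = 2*89 + 1, giving
(-1)^89 / 179 = -1/179 = -1/179.

-1/179


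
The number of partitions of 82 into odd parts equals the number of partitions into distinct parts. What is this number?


Computing partitions of 82 into odd parts (1, 3, 5, ...):
Using the generating function prod_{k>=0} 1/(1-x^(2k+1)),
the count is 92864

92864


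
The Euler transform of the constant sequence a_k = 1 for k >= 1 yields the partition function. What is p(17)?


The Euler transform converts the sequence a_k = 1 into the number of integer partitions.
Using the recurrence or dynamic programming:
p(17) = 297

297


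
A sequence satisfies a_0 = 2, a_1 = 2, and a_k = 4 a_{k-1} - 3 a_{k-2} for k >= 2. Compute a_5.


The characteristic equation is t^2 - 4 t + 3 = 0, with roots r_1 = 3 and r_2 = 1 (so c_1 = r_1 + r_2, c_2 = -r_1 r_2 as required).
One can use the closed form a_n = A r_1^n + B r_2^n, but direct iteration is more reliable:
a_0 = 2, a_1 = 2, a_2 = 2, a_3 = 2, a_4 = 2, a_5 = 2.
So a_5 = 2.

2


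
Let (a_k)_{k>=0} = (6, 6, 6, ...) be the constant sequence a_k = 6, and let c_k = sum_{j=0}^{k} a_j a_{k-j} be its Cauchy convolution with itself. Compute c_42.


Since a_j = 6 for all j >= 0, the convolution sum becomes
c_k = sum_{j=0}^{k} 6 * 6 = 36 * (k + 1).
Equivalently, the generating function of (a_k) is 6/(1 - x) and its square is 36/(1 - x)^2 = sum_{k>=0} 36(k + 1) x^k.
For k = 42: 36 * 43 = 1548.

1548


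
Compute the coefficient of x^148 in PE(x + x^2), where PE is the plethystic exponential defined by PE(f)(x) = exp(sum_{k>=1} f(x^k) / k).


With f(x) = x + x^2, the exponent is sum_{k>=1} (x^k + x^(2k)) / k = -ln(1 - x) - ln(1 - x^2). Exponentiating:
PE(x + x^2) = 1 / ((1 - x)(1 - x^2)).
This is the generating function for partitions of n into parts of size 1 or 2. The number of 2's can be any j in 0..74, and the rest are 1's, so
[x^148] = floor(148/2) + 1 = 75.

75


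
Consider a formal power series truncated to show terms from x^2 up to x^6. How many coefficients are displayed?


From x^2 to x^6 inclusive, the count is 6 - 2 + 1 = 5.

5


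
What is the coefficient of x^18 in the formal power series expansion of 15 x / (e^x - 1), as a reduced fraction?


The exponential generating function for Bernoulli numbers is
x / (e^x - 1) = sum_{k>=0} B_k x^k / k!.
So the coefficient of x^18 in 15 x / (e^x - 1) is 15 B_18 / 18!.
Computing: B_18 = 43867/798, 18! = 6402373705728000, giving
15 * 43867/798 / 6402373705728000 = 43867/340606281144729600.

43867/340606281144729600


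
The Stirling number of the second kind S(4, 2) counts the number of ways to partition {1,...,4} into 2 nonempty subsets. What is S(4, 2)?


Using the explicit formula S(n,k) = (1/k!) sum_{j=0}^{k} (-1)^(k-j) C(k,j) j^n:
S(4, 2) = 7
Equivalently, S(n,k) is n! times the coefficient of x^n in the EGF (e^x - 1)^k / k!.

7


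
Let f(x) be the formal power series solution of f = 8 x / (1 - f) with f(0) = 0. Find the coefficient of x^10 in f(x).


Apply Lagrange inversion: f = 8 x * phi(f) with phi(t) = 1/(1 - t), so
[x^n] f = 8^n * (1/n) [t^(n-1)] phi(t)^n = 8^n * (1/n) [t^(n-1)] (1 - t)^(-n) = 8^n * (1/n) C(2n - 2, n - 1) = 8^n * C_{n-1}.
For n = 10: C_9 = C(18, 9) / 10 = 48620/10 = 4862.
With the 8^10 = 1073741824 factor, the coefficient is 1073741824 * 4862 = 5220532748288.

5220532748288


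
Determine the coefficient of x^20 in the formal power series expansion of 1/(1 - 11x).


The geometric series identity gives 1/(1 - c x) = sum_{k>=0} c^k x^k, so the coefficient of x^k is c^k.
Here c = 11 and k = 20.
Computing: 11^20 = 672749994932560009201

672749994932560009201


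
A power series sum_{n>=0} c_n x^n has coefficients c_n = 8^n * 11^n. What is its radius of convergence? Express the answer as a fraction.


By the root test (Cauchy-Hadamard), the radius is R = 1 / limsup_n |c_n|^(1/n).
Here |c_n|^(1/n) = (8^n * 11^n)^(1/n) = 8 * 11 = 88 for all n.
So R = 1/88 = 1/88.

1/88


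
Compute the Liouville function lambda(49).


The Liouville function is lambda(k) = (-1)^Omega(k), where Omega(k) counts the prime factors of k with multiplicity.
Factoring: 49 = 7 * 7, so Omega(49) = 2.
lambda(49) = (-1)^2 = 1.

1


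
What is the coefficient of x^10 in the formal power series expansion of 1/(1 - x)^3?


The expansion 1/(1 - x)^r = sum_{k>=0} C(k + r - 1, r - 1) x^k follows from the multiset / negative-binomial theorem (or from repeated differentiation of the geometric series).
For r = 3 and k = 10:
C(12, 2) = 479001600 / (2 * 3628800) = 66.

66


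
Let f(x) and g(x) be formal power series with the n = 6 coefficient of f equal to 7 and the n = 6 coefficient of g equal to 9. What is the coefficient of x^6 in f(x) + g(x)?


Addition of formal power series is termwise.
The coefficient of x^6 in f + g = 7 + 9
= 16

16


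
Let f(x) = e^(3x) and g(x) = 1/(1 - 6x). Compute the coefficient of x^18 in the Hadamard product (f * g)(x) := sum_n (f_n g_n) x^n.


Expanding: f_k = 3^k/k! (from e^(3x)) and g_k = 6^k (from 1/(1 - 6x)). So the Hadamard coefficient (f * g)_k = 3^k 6^k / k! = (18)^k / k!.
For k = 18: 18^18/18! = 39346408075296537575424/6402373705728000 = 91507169819844/14889875.

91507169819844/14889875


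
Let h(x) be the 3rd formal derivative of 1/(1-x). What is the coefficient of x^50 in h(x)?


Differentiating 3 times: d^3/dx^3 [1/(1-x)] = 3!/(1-x)^4.
The expansion 1/(1-x)^4 = sum_{k>=0} C(k+3, 3) x^k, so the coefficient of x^n in 3!/(1-x)^4 is 3! * C(n+3, 3).
For n = 50: 6 * C(53, 3) = 6 * 23426 = 140556

140556


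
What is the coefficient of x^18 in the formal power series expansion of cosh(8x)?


The Maclaurin series is cosh(t) = sum_{m>=0} t^(2m) / (2m)!, so substituting t = 8x, only even powers of x are nonzero, with coefficient of x^(2m) equal to 8^(2m) / (2m)!.
For x^18 the coefficient is 8^18/18! = 18014398509481984/6402373705728000 = 274877906944/97692469875.

274877906944/97692469875


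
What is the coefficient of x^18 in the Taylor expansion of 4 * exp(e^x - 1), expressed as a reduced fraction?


exp(e^x - 1) = sum_{k>=0} Bell_k x^k / k!, where Bell_k is the k-th Bell number.
So the coefficient of x^18 is 4 * Bell_18 / 18!.
Computing: Bell_18 = 682076806159 and 18! = 6402373705728000, giving
4 * 682076806159/6402373705728000 = 97439543737/228656203776000.

97439543737/228656203776000


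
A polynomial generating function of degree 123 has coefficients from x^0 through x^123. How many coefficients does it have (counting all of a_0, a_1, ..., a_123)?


A polynomial of degree 123 takes the form a_0 + a_1 x + ... + a_123 x^123.
The number of coefficients is 123 + 1 = 124.

124


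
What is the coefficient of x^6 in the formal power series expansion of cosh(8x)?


The Maclaurin series is cosh(t) = sum_{m>=0} t^(2m) / (2m)!, so substituting t = 8x, only even powers of x are nonzero, with coefficient of x^(2m) equal to 8^(2m) / (2m)!.
For x^6 the coefficient is 8^6/6! = 262144/720 = 16384/45.

16384/45


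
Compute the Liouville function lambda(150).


The Liouville function is lambda(k) = (-1)^Omega(k), where Omega(k) counts the prime factors of k with multiplicity.
Factoring: 150 = 2 * 3 * 5 * 5, so Omega(150) = 4.
lambda(150) = (-1)^4 = 1.

1


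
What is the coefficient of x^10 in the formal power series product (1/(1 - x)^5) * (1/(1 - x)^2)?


Combine the factors: (1/(1 - x)^5) * (1/(1 - x)^2) = 1/(1 - x)^7.
Then use 1/(1 - x)^r = sum_{k>=0} C(k + r - 1, r - 1) x^k with r = 7 and k = 10:
C(16, 6) = 8008.

8008


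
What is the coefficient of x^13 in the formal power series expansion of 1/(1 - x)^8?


The negative binomial / multiset identity is
1/(1 - x)^r = sum_{k>=0} C(k + r - 1, r - 1) x^k.
Here r = 8 and k = 13, so the coefficient is
C(13 + 7, 7) = C(20, 7)
= 77520

77520


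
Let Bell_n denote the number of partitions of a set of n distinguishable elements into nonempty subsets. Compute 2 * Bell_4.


Bell_4 can be computed from the Bell triangle or from Dobinski's identity Bell_n = (1/e) * sum_{k>=0} k^n / k!.
Computing Bell_4 = 15.
Then 2 * 15 = 30.

30


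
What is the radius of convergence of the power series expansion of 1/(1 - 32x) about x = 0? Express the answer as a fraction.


Expanding 1/(1 - 32x) = sum_{k>=0} 32^k x^k, the series converges when |32x| < 1, i.e., |x| < 1/32.
So the radius of convergence is 1/32 = 1/32.

1/32


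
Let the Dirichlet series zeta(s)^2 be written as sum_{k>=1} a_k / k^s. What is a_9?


The Dirichlet convolution of the constant function 1 with itself gives (1 * 1)(k) = sum_{d | k} 1 = d(k), the number of positive divisors of k.
Since zeta(s) = sum_{k>=1} 1/k^s, we have zeta(s)^2 = sum_{k>=1} d(k)/k^s, so a_k = d(k).
For k = 9: the divisors are 1, 3, 9.
Count = 3.

3


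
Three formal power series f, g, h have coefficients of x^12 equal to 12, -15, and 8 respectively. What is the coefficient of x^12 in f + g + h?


Series addition is componentwise:
12 + -15 + 8
= 5

5


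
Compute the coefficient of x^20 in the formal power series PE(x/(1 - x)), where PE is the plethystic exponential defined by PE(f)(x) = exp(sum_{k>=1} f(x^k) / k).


For f(x) = x/(1 - x) we have
sum_{k>=1} f(x^k) / k = sum_{k>=1} (1/k) * x^k / (1 - x^k) = sum_{k, m >= 1} x^(k m) / k,
which after exponentiating simplifies to
PE(x/(1 - x)) = prod_{k>=1} 1 / (1 - x^k).
This is the generating function for the partition function p(n), so the coefficient of x^20 is p(20).
Computing p(20) by dynamic programming over parts 1, 2, ..., 20: p(20) = 627.

627


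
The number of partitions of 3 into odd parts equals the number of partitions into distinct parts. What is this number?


Computing partitions of 3 into odd parts (1, 3, 5, ...):
Using the generating function prod_{k>=0} 1/(1-x^(2k+1)),
the count is 2

2


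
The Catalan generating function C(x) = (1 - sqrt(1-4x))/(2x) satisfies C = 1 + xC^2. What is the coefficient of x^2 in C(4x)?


Substituting x -> 4x scales the n-th coefficient by 4^n, so [x^2] C(4x) = 4^2 * C_2.
C_2 = C(2*2, 2)/(3) = 6/3 = 2.
So 4^2 * 2 = 16 * 2 = 32.

32


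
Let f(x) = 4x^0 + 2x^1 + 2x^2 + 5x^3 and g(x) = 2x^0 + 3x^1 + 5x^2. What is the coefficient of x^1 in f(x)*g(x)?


Cauchy product at x^1:
4*3 + 2*2
= 16

16


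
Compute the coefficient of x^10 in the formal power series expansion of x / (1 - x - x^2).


Let f(x) = sum_{k>=0} a_k x^k. Multiplying f(x) * (1 - x - x^2) = x and matching coefficients gives a_0 = 0, a_1 = 1, and a_k = a_{k-1} + a_{k-2} for k >= 2. These are the Fibonacci numbers F_k.
Iterating from F_0 = 0, F_1 = 1:
F_0=0, F_1=1, F_2=1, F_3=2, F_4=3, F_5=5, F_6=8, F_7=13, F_8=21, F_9=34, ...
F_10 = 55.

55


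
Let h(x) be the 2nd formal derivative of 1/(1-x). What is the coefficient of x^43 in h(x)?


Differentiating 2 times: d^2/dx^2 [1/(1-x)] = 2!/(1-x)^3.
The expansion 1/(1-x)^3 = sum_{k>=0} C(k+2, 2) x^k, so the coefficient of x^n in 2!/(1-x)^3 is 2! * C(n+2, 2).
For n = 43: 2 * C(45, 2) = 2 * 990 = 1980

1980


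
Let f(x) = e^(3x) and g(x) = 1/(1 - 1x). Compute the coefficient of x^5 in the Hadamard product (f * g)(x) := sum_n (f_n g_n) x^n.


Expanding: f_k = 3^k/k! (from e^(3x)) and g_k = 1^k (from 1/(1 - 1x)). So the Hadamard coefficient (f * g)_k = 3^k 1^k / k! = (3)^k / k!.
For k = 5: 3^5/5! = 243/120 = 81/40.

81/40


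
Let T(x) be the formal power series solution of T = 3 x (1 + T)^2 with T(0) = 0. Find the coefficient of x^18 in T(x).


Apply the Lagrange inversion formula: if T = 3 x * phi(T) with phi(t) = (1 + t)^2, then [x^n] T = 3^n * (1/n) [t^(n-1)] phi(t)^n = 3^n * (1/n) [t^(n-1)] (1 + t)^(2n) = 3^n * (1/n) C(2n, n-1).
Using the identity C(2n, n-1) = C(2n, n) * n / (n+1), the unscaled factor equals C(2n, n) / (n+1) = C_n, the n-th Catalan number.
For n = 18: C_18 = C(36, 18) / 19 = 9075135300/19 = 477638700.
With the 3^18 = 387420489 factor, the coefficient is 387420489 * 477638700 = 185047018719324300.

185047018719324300


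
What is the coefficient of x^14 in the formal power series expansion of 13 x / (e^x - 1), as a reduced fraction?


The exponential generating function for Bernoulli numbers is
x / (e^x - 1) = sum_{k>=0} B_k x^k / k!.
So the coefficient of x^14 in 13 x / (e^x - 1) is 13 B_14 / 14!.
Computing: B_14 = 7/6, 14! = 87178291200, giving
13 * 7/6 / 87178291200 = 1/5748019200.

1/5748019200


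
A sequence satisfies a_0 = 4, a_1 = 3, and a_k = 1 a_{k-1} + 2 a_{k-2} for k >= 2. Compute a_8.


The characteristic equation is t^2 - 1 t - 2 = 0, with roots r_1 = 2 and r_2 = -1 (so c_1 = r_1 + r_2, c_2 = -r_1 r_2 as required).
One can use the closed form a_n = A r_1^n + B r_2^n, but direct iteration is more reliable:
a_0 = 4, a_1 = 3, a_2 = 11, a_3 = 17, a_4 = 39, a_5 = 73, a_6 = 151, a_7 = 297, a_8 = 599.
So a_8 = 599.

599


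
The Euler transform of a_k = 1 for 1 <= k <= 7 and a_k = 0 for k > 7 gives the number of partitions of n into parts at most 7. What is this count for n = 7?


Partitions of 7 into parts at most 7:
Using generating function (1-x)^(-1)(1-x^2)^(-1)...(1-x^7)^(-1),
the coefficient of x^7 = 15

15


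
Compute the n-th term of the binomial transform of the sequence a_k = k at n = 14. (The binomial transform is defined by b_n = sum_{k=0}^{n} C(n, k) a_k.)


With a_k = k, b_n = sum_{k=0}^{n} C(n, k) k. Using k * C(n, k) = n * C(n-1, k-1) gives b_n = n * sum_{k>=1} C(n-1, k-1) = n * 2^(n-1).
For n = 14: 14 * 2^13 = 14 * 8192 = 114688.

114688


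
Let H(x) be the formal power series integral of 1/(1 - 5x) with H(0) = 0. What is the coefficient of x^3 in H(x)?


1/(1 - 5x) = sum_{k>=0} 5^k x^k. Integrating termwise with H(0) = 0:
H(x) = sum_{k>=0} 5^k x^(k+1) / (k+1) = sum_{m>=1} 5^(m-1) x^m / m.
For m = 3: 5^2/3 = 25/3 = 25/3.

25/3


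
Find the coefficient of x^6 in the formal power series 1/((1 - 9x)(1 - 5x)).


By partial fractions or Cauchy convolution:
The coefficient equals sum_{k=0}^{6} 9^k * 5^(6-k).
= 1176211

1176211


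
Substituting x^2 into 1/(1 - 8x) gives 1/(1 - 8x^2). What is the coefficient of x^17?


Since 1/(1 - 8x^2) only has even powers of x,
the coefficient of x^17 (odd) is 0.

0


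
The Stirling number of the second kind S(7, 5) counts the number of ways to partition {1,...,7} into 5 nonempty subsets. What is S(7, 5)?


Using the explicit formula S(n,k) = (1/k!) sum_{j=0}^{k} (-1)^(k-j) C(k,j) j^n:
S(7, 5) = 140
Equivalently, S(n,k) is n! times the coefficient of x^n in the EGF (e^x - 1)^k / k!.

140


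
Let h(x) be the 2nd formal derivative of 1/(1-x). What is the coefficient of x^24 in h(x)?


Differentiating 2 times: d^2/dx^2 [1/(1-x)] = 2!/(1-x)^3.
The expansion 1/(1-x)^3 = sum_{k>=0} C(k+2, 2) x^k, so the coefficient of x^n in 2!/(1-x)^3 is 2! * C(n+2, 2).
For n = 24: 2 * C(26, 2) = 2 * 325 = 650

650


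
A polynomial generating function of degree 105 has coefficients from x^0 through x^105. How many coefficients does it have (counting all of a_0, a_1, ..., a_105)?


A polynomial of degree 105 takes the form a_0 + a_1 x + ... + a_105 x^105.
The number of coefficients is 105 + 1 = 106.

106


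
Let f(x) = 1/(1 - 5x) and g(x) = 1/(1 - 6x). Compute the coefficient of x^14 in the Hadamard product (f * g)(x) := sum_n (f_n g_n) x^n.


f has coefficients f_k = 5^k and g has coefficients g_k = 6^k, so the Hadamard product has coefficient (f*g)_k = 5^k * 6^k = 30^k.
For k = 14: 30^14 = 478296900000000000000.

478296900000000000000


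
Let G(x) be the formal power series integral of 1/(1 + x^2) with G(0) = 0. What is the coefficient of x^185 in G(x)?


1/(1 + x^2) = sum_{j>=0} (-1)^j x^(2j). Integrating termwise with G(0) = 0:
G(x) = sum_{j>=0} (-1)^j x^(2j+1) / (2j+1) = arctan(x).
Only odd powers are nonzero. For x^185 write 185 = 2*92 + 1, giving
(-1)^92 / 185 = 1/185 = 1/185.

1/185


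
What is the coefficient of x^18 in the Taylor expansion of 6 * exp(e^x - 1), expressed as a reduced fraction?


exp(e^x - 1) = sum_{k>=0} Bell_k x^k / k!, where Bell_k is the k-th Bell number.
So the coefficient of x^18 is 6 * Bell_18 / 18!.
Computing: Bell_18 = 682076806159 and 18! = 6402373705728000, giving
6 * 682076806159/6402373705728000 = 97439543737/152437469184000.

97439543737/152437469184000


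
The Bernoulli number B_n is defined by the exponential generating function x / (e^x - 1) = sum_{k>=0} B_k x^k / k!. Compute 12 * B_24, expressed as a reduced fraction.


Bernoulli numbers can also be computed recursively via B_0 = 1 and sum_{j=0}^{m} C(m+1, j) B_j = 0 for m >= 1. Odd-index Bernoulli numbers vanish for k >= 3.
Computing B_24 = -236364091/2730, so 12 * B_24 = 12 * -236364091/2730 = -472728182/455.

-472728182/455


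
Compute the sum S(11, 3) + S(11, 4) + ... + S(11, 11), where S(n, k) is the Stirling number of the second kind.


By definition, S(n, k) counts partitions of an n-set into exactly k nonempty blocks.
Computing row n = 11 for k = 3..11:
S(11, k): 28501, 145750, 246730, 179487, 63987, 11880, 1155, 55, 1
Sum = 677546.

677546


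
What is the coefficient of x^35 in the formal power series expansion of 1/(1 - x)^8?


The negative binomial / multiset identity is
1/(1 - x)^r = sum_{k>=0} C(k + r - 1, r - 1) x^k.
Here r = 8 and k = 35, so the coefficient is
C(35 + 7, 7) = C(42, 7)
= 26978328

26978328


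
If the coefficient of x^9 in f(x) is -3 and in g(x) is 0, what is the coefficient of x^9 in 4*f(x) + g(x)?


Scalar multiplication scales coefficients: 4 * -3 = -12.
Then add the g coefficient: -12 + 0
= -12

-12


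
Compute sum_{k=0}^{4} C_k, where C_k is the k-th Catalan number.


C_0 through C_4: 1, 1, 2, 5, 14
Sum = 1 + 1 + 2 + 5 + 14
= 23

23


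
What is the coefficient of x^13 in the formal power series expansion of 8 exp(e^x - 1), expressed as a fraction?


exp(e^x - 1) is the exponential generating function for the Bell numbers Bell_k: exp(e^x - 1) = sum_{k>=0} Bell_k x^k / k!.
So the coefficient of x^13 in 8 exp(e^x - 1) is 8 Bell_13 / 13!.
Computing: Bell_13 = 27644437 and 13! = 6227020800, giving
8 * 27644437/6227020800 = 27644437/778377600.

27644437/778377600


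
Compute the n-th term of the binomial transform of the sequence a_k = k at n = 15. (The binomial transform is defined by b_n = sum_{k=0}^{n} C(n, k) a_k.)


With a_k = k, b_n = sum_{k=0}^{n} C(n, k) k. Using k * C(n, k) = n * C(n-1, k-1) gives b_n = n * sum_{k>=1} C(n-1, k-1) = n * 2^(n-1).
For n = 15: 15 * 2^14 = 15 * 16384 = 245760.

245760


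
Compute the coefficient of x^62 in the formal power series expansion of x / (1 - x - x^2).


Let f(x) = sum_{k>=0} a_k x^k. Multiplying f(x) * (1 - x - x^2) = x and matching coefficients gives a_0 = 0, a_1 = 1, and a_k = a_{k-1} + a_{k-2} for k >= 2. These are the Fibonacci numbers F_k.
Iterating from F_0 = 0, F_1 = 1:
F_0=0, F_1=1, F_2=1, F_3=2, F_4=3, F_5=5, F_6=8, F_7=13, F_8=21, F_9=34, ...
F_62 = 4052739537881.

4052739537881


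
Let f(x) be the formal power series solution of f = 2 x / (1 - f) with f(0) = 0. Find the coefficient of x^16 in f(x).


Apply Lagrange inversion: f = 2 x * phi(f) with phi(t) = 1/(1 - t), so
[x^n] f = 2^n * (1/n) [t^(n-1)] phi(t)^n = 2^n * (1/n) [t^(n-1)] (1 - t)^(-n) = 2^n * (1/n) C(2n - 2, n - 1) = 2^n * C_{n-1}.
For n = 16: C_15 = C(30, 15) / 16 = 155117520/16 = 9694845.
With the 2^16 = 65536 factor, the coefficient is 65536 * 9694845 = 635361361920.

635361361920


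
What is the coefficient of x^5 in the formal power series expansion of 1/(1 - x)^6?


The expansion 1/(1 - x)^r = sum_{k>=0} C(k + r - 1, r - 1) x^k follows from the multiset / negative-binomial theorem (or from repeated differentiation of the geometric series).
For r = 6 and k = 5:
C(10, 5) = 3628800 / (120 * 120) = 252.

252


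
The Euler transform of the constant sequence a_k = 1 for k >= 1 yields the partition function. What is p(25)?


The Euler transform converts the sequence a_k = 1 into the number of integer partitions.
Using the recurrence or dynamic programming:
p(25) = 1958

1958


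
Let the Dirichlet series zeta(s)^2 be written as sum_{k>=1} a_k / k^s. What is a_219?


The Dirichlet convolution of the constant function 1 with itself gives (1 * 1)(k) = sum_{d | k} 1 = d(k), the number of positive divisors of k.
Since zeta(s) = sum_{k>=1} 1/k^s, we have zeta(s)^2 = sum_{k>=1} d(k)/k^s, so a_k = d(k).
For k = 219: the divisors are 1, 3, 73, 219.
Count = 4.

4


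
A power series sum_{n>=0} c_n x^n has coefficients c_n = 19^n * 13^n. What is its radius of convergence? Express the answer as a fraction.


By the root test (Cauchy-Hadamard), the radius is R = 1 / limsup_n |c_n|^(1/n).
Here |c_n|^(1/n) = (19^n * 13^n)^(1/n) = 19 * 13 = 247 for all n.
So R = 1/247 = 1/247.

1/247


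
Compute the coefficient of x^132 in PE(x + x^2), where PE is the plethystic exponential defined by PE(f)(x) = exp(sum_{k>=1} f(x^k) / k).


With f(x) = x + x^2, the exponent is sum_{k>=1} (x^k + x^(2k)) / k = -ln(1 - x) - ln(1 - x^2). Exponentiating:
PE(x + x^2) = 1 / ((1 - x)(1 - x^2)).
This is the generating function for partitions of n into parts of size 1 or 2. The number of 2's can be any j in 0..66, and the rest are 1's, so
[x^132] = floor(132/2) + 1 = 67.

67


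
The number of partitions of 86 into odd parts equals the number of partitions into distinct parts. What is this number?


Computing partitions of 86 into odd parts (1, 3, 5, ...):
Using the generating function prod_{k>=0} 1/(1-x^(2k+1)),
the count is 133184

133184


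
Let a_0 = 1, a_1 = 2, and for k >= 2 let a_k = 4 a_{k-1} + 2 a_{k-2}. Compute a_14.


Iterating the recurrence forward:
a_0 = 1
a_1 = 2
a_2 = 4*2 + 2*1 = 10
a_3 = 4*10 + 2*2 = 44
a_4 = 4*44 + 2*10 = 196
a_5 = 4*196 + 2*44 = 872
a_6 = 4*872 + 2*196 = 3880
a_7 = 4*3880 + 2*872 = 17264
a_8 = 4*17264 + 2*3880 = 76816
a_9 = 4*76816 + 2*17264 = 341792
a_10 = 4*341792 + 2*76816 = 1520800
a_11 = 4*1520800 + 2*341792 = 6766784
a_12 = 4*6766784 + 2*1520800 = 30108736
a_13 = 4*30108736 + 2*6766784 = 133968512
a_14 = 4*133968512 + 2*30108736 = 596091520
So a_14 = 596091520.

596091520


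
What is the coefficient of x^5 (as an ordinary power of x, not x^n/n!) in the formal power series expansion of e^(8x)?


The exponential series is e^y = sum_{k>=0} y^k / k!. Substituting y = 8x gives
e^(8x) = sum_{k>=0} 8^k x^k / k!.
So the coefficient of x^n is a^n/n! with a = 8, n = 5:
8^5 / 5! = 32768/120 = 4096/15

4096/15


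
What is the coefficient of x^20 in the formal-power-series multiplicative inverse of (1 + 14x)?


The inverse is 1/(1 + 14x). Apply the geometric identity 1/(1 - y) = sum_{k>=0} y^k with y = -14x:
1/(1 + 14x) = sum_{k>=0} (-14)^k x^k.
So the coefficient of x^20 is (-14)^20 = 83668255425284801560576.

83668255425284801560576


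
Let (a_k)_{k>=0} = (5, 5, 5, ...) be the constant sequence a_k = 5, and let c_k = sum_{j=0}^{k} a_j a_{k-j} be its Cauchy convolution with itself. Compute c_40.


Since a_j = 5 for all j >= 0, the convolution sum becomes
c_k = sum_{j=0}^{k} 5 * 5 = 25 * (k + 1).
Equivalently, the generating function of (a_k) is 5/(1 - x) and its square is 25/(1 - x)^2 = sum_{k>=0} 25(k + 1) x^k.
For k = 40: 25 * 41 = 1025.

1025


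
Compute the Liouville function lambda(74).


The Liouville function is lambda(k) = (-1)^Omega(k), where Omega(k) counts the prime factors of k with multiplicity.
Factoring: 74 = 2 * 37, so Omega(74) = 2.
lambda(74) = (-1)^2 = 1.

1


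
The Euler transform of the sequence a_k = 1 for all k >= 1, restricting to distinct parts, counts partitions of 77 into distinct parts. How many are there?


Partitions of 77 into distinct parts can be computed via generating function.
Product (1+x)(1+x^2)(1+x^3)...
The coefficient of x^77 = 58499

58499


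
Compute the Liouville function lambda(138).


The Liouville function is lambda(k) = (-1)^Omega(k), where Omega(k) counts the prime factors of k with multiplicity.
Factoring: 138 = 2 * 3 * 23, so Omega(138) = 3.
lambda(138) = (-1)^3 = -1.

-1


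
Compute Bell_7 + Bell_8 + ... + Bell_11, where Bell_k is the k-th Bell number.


Recall Bell_k counts set partitions of a k-set (with Bell_0 = 1 by convention).
Bell_7 through Bell_11: 877, 4140, 21147, 115975, 678570
Sum = 877 + 4140 + 21147 + 115975 + 678570 = 820709.

820709


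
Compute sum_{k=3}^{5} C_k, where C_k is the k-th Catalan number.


C_3 through C_5: 5, 14, 42
Sum = 5 + 14 + 42
= 61

61


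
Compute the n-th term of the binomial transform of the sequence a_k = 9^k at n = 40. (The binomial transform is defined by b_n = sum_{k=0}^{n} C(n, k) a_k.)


With a_k = 9^k, b_n = sum_{k=0}^{n} C(n, k) 9^k = (1 + 9)^n by the binomial theorem.
For n = 40: (1 + 9)^40 = 10^40 = 10000000000000000000000000000000000000000.

10000000000000000000000000000000000000000


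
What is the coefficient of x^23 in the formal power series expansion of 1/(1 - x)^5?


The negative binomial / multiset identity is
1/(1 - x)^r = sum_{k>=0} C(k + r - 1, r - 1) x^k.
Here r = 5 and k = 23, so the coefficient is
C(23 + 4, 4) = C(27, 4)
= 17550

17550


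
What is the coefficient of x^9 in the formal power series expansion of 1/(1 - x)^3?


The expansion 1/(1 - x)^r = sum_{k>=0} C(k + r - 1, r - 1) x^k follows from the multiset / negative-binomial theorem (or from repeated differentiation of the geometric series).
For r = 3 and k = 9:
C(11, 2) = 39916800 / (2 * 362880) = 55.

55


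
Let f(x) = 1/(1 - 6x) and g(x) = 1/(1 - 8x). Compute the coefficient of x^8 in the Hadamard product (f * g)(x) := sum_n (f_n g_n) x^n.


f has coefficients f_k = 6^k and g has coefficients g_k = 8^k, so the Hadamard product has coefficient (f*g)_k = 6^k * 8^k = 48^k.
For k = 8: 48^8 = 28179280429056.

28179280429056


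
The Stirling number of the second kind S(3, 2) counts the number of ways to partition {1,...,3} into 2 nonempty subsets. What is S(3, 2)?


Using the explicit formula S(n,k) = (1/k!) sum_{j=0}^{k} (-1)^(k-j) C(k,j) j^n:
S(3, 2) = 3
Equivalently, S(n,k) is n! times the coefficient of x^n in the EGF (e^x - 1)^k / k!.

3


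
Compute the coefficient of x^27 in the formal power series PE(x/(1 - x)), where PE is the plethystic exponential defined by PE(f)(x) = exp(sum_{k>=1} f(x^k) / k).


For f(x) = x/(1 - x) we have
sum_{k>=1} f(x^k) / k = sum_{k>=1} (1/k) * x^k / (1 - x^k) = sum_{k, m >= 1} x^(k m) / k,
which after exponentiating simplifies to
PE(x/(1 - x)) = prod_{k>=1} 1 / (1 - x^k).
This is the generating function for the partition function p(n), so the coefficient of x^27 is p(27).
Computing p(27) by dynamic programming over parts 1, 2, ..., 27: p(27) = 3010.

3010


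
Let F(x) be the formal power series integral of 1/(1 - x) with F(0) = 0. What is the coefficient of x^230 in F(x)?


1/(1 - x) = sum_{k>=0} x^k. Integrating termwise and using F(0) = 0 gives
F(x) = sum_{k>=0} x^(k+1) / (k+1) = sum_{m>=1} x^m / m = -ln(1 - x).
So the coefficient of x^230 is 1/230 = 1/230.

1/230


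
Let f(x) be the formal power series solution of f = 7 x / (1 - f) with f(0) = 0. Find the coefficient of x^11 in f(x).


Apply Lagrange inversion: f = 7 x * phi(f) with phi(t) = 1/(1 - t), so
[x^n] f = 7^n * (1/n) [t^(n-1)] phi(t)^n = 7^n * (1/n) [t^(n-1)] (1 - t)^(-n) = 7^n * (1/n) C(2n - 2, n - 1) = 7^n * C_{n-1}.
For n = 11: C_10 = C(20, 10) / 11 = 184756/11 = 16796.
With the 7^11 = 1977326743 factor, the coefficient is 1977326743 * 16796 = 33211179975428.

33211179975428


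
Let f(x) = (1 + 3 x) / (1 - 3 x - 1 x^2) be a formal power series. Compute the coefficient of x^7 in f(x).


Write f(x) = sum_{k>=0} a_k x^k. Multiplying both sides by 1 - 3 x - 1 x^2 gives
(1 - 3 x - 1 x^2) sum_{k>=0} a_k x^k = 1 + 3 x.
Matching coefficients:
 x^0: a_0 = 1
 x^1: a_1 - 3 a_0 = 3  =>  a_1 = 3*1 + 3 = 6
 x^k (k >= 2): a_k = 3 a_{k-1} + 1 a_{k-2}.
Iterating: a_2 = 19, a_3 = 63, a_4 = 208, a_5 = 687, a_6 = 2269, a_7 = 7494.
So the coefficient of x^7 is 7494.

7494


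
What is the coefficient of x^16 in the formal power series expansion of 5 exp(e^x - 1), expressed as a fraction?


exp(e^x - 1) is the exponential generating function for the Bell numbers Bell_k: exp(e^x - 1) = sum_{k>=0} Bell_k x^k / k!.
So the coefficient of x^16 in 5 exp(e^x - 1) is 5 Bell_16 / 16!.
Computing: Bell_16 = 10480142147 and 16! = 20922789888000, giving
5 * 10480142147/20922789888000 = 10480142147/4184557977600.

10480142147/4184557977600


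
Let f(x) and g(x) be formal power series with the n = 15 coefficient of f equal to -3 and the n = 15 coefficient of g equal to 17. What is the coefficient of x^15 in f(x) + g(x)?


Addition of formal power series is termwise.
The coefficient of x^15 in f + g = -3 + 17
= 14

14


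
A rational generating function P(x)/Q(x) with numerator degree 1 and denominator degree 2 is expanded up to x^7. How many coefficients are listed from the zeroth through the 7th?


Expanding up to x^7 gives the coefficients for x^0, x^1, ..., x^7.
That is 7 + 1 = 8 coefficients in total.

8


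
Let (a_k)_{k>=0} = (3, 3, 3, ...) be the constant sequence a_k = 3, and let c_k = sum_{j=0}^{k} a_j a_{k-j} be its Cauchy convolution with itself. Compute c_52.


Since a_j = 3 for all j >= 0, the convolution sum becomes
c_k = sum_{j=0}^{k} 3 * 3 = 9 * (k + 1).
Equivalently, the generating function of (a_k) is 3/(1 - x) and its square is 9/(1 - x)^2 = sum_{k>=0} 9(k + 1) x^k.
For k = 52: 9 * 53 = 477.

477


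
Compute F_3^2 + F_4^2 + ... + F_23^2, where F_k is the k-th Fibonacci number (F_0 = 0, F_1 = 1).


There is a standard identity sum_{k=0}^{N} F_k^2 = F_N * F_{N+1} (proved inductively from the telescoping relation F_k^2 = F_k F_{k+1} - F_{k-1} F_k). Then
sum_{k=3}^{23} F_k^2 = F_23 F_24 - F_2 F_3.
Computing: F_23 = 28657, F_24 = 46368, F_2 = 1, F_3 = 2.
Sum = 28657 * 46368 - 1 * 2 = 1328767774.

1328767774


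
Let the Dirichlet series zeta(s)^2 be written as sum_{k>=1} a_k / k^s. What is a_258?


The Dirichlet convolution of the constant function 1 with itself gives (1 * 1)(k) = sum_{d | k} 1 = d(k), the number of positive divisors of k.
Since zeta(s) = sum_{k>=1} 1/k^s, we have zeta(s)^2 = sum_{k>=1} d(k)/k^s, so a_k = d(k).
For k = 258: the divisors are 1, 2, 3, 6, 43, 86, 129, 258.
Count = 8.

8


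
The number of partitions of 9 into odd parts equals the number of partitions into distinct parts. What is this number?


Computing partitions of 9 into odd parts (1, 3, 5, ...):
Using the generating function prod_{k>=0} 1/(1-x^(2k+1)),
the count is 8

8


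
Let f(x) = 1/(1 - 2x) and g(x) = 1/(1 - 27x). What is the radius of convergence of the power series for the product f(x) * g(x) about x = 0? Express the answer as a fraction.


The radius of 1/(1 - 2x) is 1/2 (nearest singularity at x = 1/2), and the radius of 1/(1 - 27x) is 1/27.
The product f(x)*g(x) = 1/((1 - 2x)(1 - 27x)) has singularities at both 1/2 and 1/27, so its radius of convergence is the distance to the nearest one:
min(1/2, 1/27) = 1/27.

1/27


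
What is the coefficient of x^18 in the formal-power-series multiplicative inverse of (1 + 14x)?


The inverse is 1/(1 + 14x). Apply the geometric identity 1/(1 - y) = sum_{k>=0} y^k with y = -14x:
1/(1 + 14x) = sum_{k>=0} (-14)^k x^k.
So the coefficient of x^18 is (-14)^18 = 426878854210636742656.

426878854210636742656


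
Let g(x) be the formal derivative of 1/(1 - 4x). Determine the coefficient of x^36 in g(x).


Differentiate termwise: d/dx sum_{k>=0} 4^k x^k = sum_{k>=1} k 4^k x^(k-1) = sum_{j>=0} (j+1) 4^(j+1) x^j.
Equivalently, d/dx [1/(1 - 4x)] = 4/(1 - 4x)^2.
For j = 36: 37 * 4^37 = 37 * 18889465931478580854784 = 698910239464707491627008.

698910239464707491627008


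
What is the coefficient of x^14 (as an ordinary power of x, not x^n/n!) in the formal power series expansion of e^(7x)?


The exponential series is e^y = sum_{k>=0} y^k / k!. Substituting y = 7x gives
e^(7x) = sum_{k>=0} 7^k x^k / k!.
So the coefficient of x^n is a^n/n! with a = 7, n = 14:
7^14 / 14! = 678223072849/87178291200 = 13841287201/1779148800

13841287201/1779148800


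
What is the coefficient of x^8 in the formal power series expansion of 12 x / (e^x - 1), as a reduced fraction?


The exponential generating function for Bernoulli numbers is
x / (e^x - 1) = sum_{k>=0} B_k x^k / k!.
So the coefficient of x^8 in 12 x / (e^x - 1) is 12 B_8 / 8!.
Computing: B_8 = -1/30, 8! = 40320, giving
12 * -1/30 / 40320 = -1/100800.

-1/100800


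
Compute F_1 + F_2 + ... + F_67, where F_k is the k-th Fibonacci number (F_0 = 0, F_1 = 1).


Use the identity sum_{k=0}^{N} F_k = F_{N+2} - 1 (which follows from F_{k+2} - F_{k+1} = F_k). Then
sum_{k=1}^{67} F_k = (F_{69} - 1) - (F_{2} - 1) = F_{69} - F_{2}.
Computing: F_{69} = 117669030460994, F_{2} = 1, so
Sum = 117669030460994 - 1 = 117669030460993.

117669030460993


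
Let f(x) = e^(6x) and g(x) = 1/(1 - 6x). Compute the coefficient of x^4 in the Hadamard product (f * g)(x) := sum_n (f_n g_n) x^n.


Expanding: f_k = 6^k/k! (from e^(6x)) and g_k = 6^k (from 1/(1 - 6x)). So the Hadamard coefficient (f * g)_k = 6^k 6^k / k! = (36)^k / k!.
For k = 4: 36^4/4! = 1679616/24 = 69984.

69984


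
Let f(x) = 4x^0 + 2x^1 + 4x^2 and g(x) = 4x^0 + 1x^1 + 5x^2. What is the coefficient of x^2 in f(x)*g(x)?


Cauchy product at x^2:
4*5 + 2*1 + 4*4
= 38

38


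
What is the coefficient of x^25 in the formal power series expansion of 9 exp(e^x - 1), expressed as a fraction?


exp(e^x - 1) is the exponential generating function for the Bell numbers Bell_k: exp(e^x - 1) = sum_{k>=0} Bell_k x^k / k!.
So the coefficient of x^25 in 9 exp(e^x - 1) is 9 Bell_25 / 25!.
Computing: Bell_25 = 4638590332229999353 and 25! = 15511210043330985984000000, giving
9 * 4638590332229999353/15511210043330985984000000 = 356814640940769181/132574444814794752000000.

356814640940769181/132574444814794752000000


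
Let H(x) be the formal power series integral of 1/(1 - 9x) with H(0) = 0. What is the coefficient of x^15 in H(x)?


1/(1 - 9x) = sum_{k>=0} 9^k x^k. Integrating termwise with H(0) = 0:
H(x) = sum_{k>=0} 9^k x^(k+1) / (k+1) = sum_{m>=1} 9^(m-1) x^m / m.
For m = 15: 9^14/15 = 22876792454961/15 = 7625597484987/5.

7625597484987/5


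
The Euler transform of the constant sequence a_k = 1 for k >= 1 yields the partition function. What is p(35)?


The Euler transform converts the sequence a_k = 1 into the number of integer partitions.
Using the recurrence or dynamic programming:
p(35) = 14883

14883


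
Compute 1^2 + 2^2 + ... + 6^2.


This power sum has a closed form given by Faulhaber's formula
sum_{k=1}^{m} k^p = (1 / (p + 1)) * sum_{j=0}^{p} C(p + 1, j) B_j m^(p + 1 - j),
but for small m direct computation is fastest:
1 + 4 + 9 + 16 + 25 + 36 = 91.

91


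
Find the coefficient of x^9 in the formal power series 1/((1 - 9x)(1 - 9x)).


By partial fractions or Cauchy convolution:
The coefficient equals sum_{k=0}^{9} 9^k * 9^(9-k).
= 3874204890

3874204890


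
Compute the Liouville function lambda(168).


The Liouville function is lambda(k) = (-1)^Omega(k), where Omega(k) counts the prime factors of k with multiplicity.
Factoring: 168 = 2 * 2 * 2 * 3 * 7, so Omega(168) = 5.
lambda(168) = (-1)^5 = -1.

-1


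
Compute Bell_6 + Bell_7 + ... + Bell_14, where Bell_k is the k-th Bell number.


Recall Bell_k counts set partitions of a k-set (with Bell_0 = 1 by convention).
Bell_6 through Bell_14: 203, 877, 4140, 21147, 115975, 678570, 4213597, 27644437, 190899322
Sum = 203 + 877 + 4140 + 21147 + 115975 + 678570 + 4213597 + 27644437 + 190899322 = 223578268.

223578268


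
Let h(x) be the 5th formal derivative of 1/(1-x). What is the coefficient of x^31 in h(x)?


Differentiating 5 times: d^5/dx^5 [1/(1-x)] = 5!/(1-x)^6.
The expansion 1/(1-x)^6 = sum_{k>=0} C(k+5, 5) x^k, so the coefficient of x^n in 5!/(1-x)^6 is 5! * C(n+5, 5).
For n = 31: 120 * C(36, 5) = 120 * 376992 = 45239040

45239040


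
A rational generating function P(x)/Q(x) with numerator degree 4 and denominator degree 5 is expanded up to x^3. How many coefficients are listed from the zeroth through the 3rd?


Expanding up to x^3 gives the coefficients for x^0, x^1, ..., x^3.
That is 3 + 1 = 4 coefficients in total.

4


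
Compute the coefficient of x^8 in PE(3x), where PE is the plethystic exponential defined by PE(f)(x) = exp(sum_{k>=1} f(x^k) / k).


With f(x) = 3x, the exponent is sum_{k>=1} 3 x^k / k = 3 * (-ln(1 - x)). Exponentiating:
PE(3x) = exp(-3 ln(1 - x)) = 1/(1 - x)^3.
By the negative binomial expansion, [x^n] 1/(1 - x)^3 = C(n + 2, 2).
For n = 8: C(10, 2) = 45.

45


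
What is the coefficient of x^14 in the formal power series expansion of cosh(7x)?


The Maclaurin series is cosh(t) = sum_{m>=0} t^(2m) / (2m)!, so substituting t = 7x, only even powers of x are nonzero, with coefficient of x^(2m) equal to 7^(2m) / (2m)!.
For x^14 the coefficient is 7^14/14! = 678223072849/87178291200 = 13841287201/1779148800.

13841287201/1779148800


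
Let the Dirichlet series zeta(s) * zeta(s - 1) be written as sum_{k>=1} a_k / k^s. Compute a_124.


Convolution gives a_k = sum_{d | k} d * 1 = sum_{d | k} d = sigma(k), the sum of positive divisors of k.
For k = 124, the divisors are 1, 2, 4, 31, 62, 124, so
sigma(124) = 1 + 2 + 4 + 31 + 62 + 124 = 224.

224


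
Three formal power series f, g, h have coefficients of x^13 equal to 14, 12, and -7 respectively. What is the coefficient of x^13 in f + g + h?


Series addition is componentwise:
14 + 12 + -7
= 19

19
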